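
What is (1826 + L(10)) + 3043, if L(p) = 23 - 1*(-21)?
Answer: 4913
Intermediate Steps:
L(p) = 44 (L(p) = 23 + 21 = 44)
(1826 + L(10)) + 3043 = (1826 + 44) + 3043 = 1870 + 3043 = 4913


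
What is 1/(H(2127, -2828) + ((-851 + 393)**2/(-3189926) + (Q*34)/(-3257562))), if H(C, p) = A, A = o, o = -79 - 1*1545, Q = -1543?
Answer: -2597845430103/4219029970821661 ≈ -0.00061574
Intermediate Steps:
o = -1624 (o = -79 - 1545 = -1624)
A = -1624
H(C, p) = -1624
1/(H(2127, -2828) + ((-851 + 393)**2/(-3189926) + (Q*34)/(-3257562))) = 1/(-1624 + ((-851 + 393)**2/(-3189926) - 1543*34/(-3257562))) = 1/(-1624 + ((-458)**2*(-1/3189926) - 52462*(-1/3257562))) = 1/(-1624 + (209764*(-1/3189926) + 26231/1628781)) = 1/(-1624 + (-104882/1594963 + 26231/1628781)) = 1/(-1624 - 128992334389/2597845430103) = 1/(-4219029970821661/2597845430103) = -2597845430103/4219029970821661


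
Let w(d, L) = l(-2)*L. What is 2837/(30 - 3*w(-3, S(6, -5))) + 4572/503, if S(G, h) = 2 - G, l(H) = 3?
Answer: 1728763/33198 ≈ 52.074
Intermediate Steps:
w(d, L) = 3*L
2837/(30 - 3*w(-3, S(6, -5))) + 4572/503 = 2837/(30 - 9*(2 - 1*6)) + 4572/503 = 2837/(30 - 9*(2 - 6)) + 4572*(1/503) = 2837/(30 - 9*(-4)) + 4572/503 = 2837/(30 - 3*(-12)) + 4572/503 = 2837/(30 + 36) + 4572/503 = 2837/66 + 4572/503 = 1728763/33198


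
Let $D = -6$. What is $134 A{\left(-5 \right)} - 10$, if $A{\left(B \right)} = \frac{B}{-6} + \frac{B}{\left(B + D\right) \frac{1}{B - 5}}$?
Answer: $- \frac{16745}{33} \approx -507.42$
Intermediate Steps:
$A{\left(B \right)} = - \frac{B}{6} + \frac{B \left(-5 + B\right)}{-6 + B}$ ($A{\left(B \right)} = \frac{B}{-6} + \frac{B}{\left(B - 6\right) \frac{1}{B - 5}} = B \left(- \frac{1}{6}\right) + \frac{B}{\left(-6 + B\right) \frac{1}{-5 + B}} = - \frac{B}{6} + \frac{B}{\frac{1}{-5 + B} \left(-6 + B\right)} = - \frac{B}{6} + B \frac{-5 + B}{-6 + B} = - \frac{B}{6} + \frac{B \left(-5 + B\right)}{-6 + B}$)
$134 A{\left(-5 \right)} - 10 = 134 \cdot \frac{1}{6} \left(-5\right) \frac{1}{-6 - 5} \left(-24 + 5 \left(-5\right)\right) - 10 = 134 \cdot \frac{1}{6} \left(-5\right) \frac{1}{-11} \left(-24 - 25\right) - 10 = 134 \cdot \frac{1}{6} \left(-5\right) \left(- \frac{1}{11}\right) \left(-49\right) - 10 = 134 \left(- \frac{245}{66}\right) - 10 = - \frac{16415}{33} - 10 = - \frac{16745}{33}$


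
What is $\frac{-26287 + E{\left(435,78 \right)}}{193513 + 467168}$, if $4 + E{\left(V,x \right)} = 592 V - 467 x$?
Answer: $\frac{27829}{94383} \approx 0.29485$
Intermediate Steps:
$E{\left(V,x \right)} = -4 - 467 x + 592 V$ ($E{\left(V,x \right)} = -4 + \left(592 V - 467 x\right) = -4 + \left(- 467 x + 592 V\right) = -4 - 467 x + 592 V$)
$\frac{-26287 + E{\left(435,78 \right)}}{193513 + 467168} = \frac{-26287 - -221090}{193513 + 467168} = \frac{-26287 - -221090}{660681} = \left(-26287 + 221090\right) \frac{1}{660681} = 194803 \cdot \frac{1}{660681} = \frac{27829}{94383}$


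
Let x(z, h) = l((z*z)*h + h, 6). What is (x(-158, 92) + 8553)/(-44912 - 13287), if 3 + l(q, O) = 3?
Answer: -8553/58199 ≈ -0.14696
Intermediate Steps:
l(q, O) = 0 (l(q, O) = -3 + 3 = 0)
x(z, h) = 0
(x(-158, 92) + 8553)/(-44912 - 13287) = (0 + 8553)/(-44912 - 13287) = 8553/(-58199) = 8553*(-1/58199) = -8553/58199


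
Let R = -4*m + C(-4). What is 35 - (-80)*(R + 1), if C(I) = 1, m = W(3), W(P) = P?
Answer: -765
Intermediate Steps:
m = 3
R = -11 (R = -4*3 + 1 = -12 + 1 = -11)
35 - (-80)*(R + 1) = 35 - (-80)*(-11 + 1) = 35 - (-80)*(-10) = 35 - 20*40 = 35 - 800 = -765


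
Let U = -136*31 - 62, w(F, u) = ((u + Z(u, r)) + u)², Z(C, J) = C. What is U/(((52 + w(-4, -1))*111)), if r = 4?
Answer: -1426/2257 ≈ -0.63181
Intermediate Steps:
w(F, u) = 9*u² (w(F, u) = ((u + u) + u)² = (2*u + u)² = (3*u)² = 9*u²)
U = -4278 (U = -4216 - 62 = -4278)
U/(((52 + w(-4, -1))*111)) = -4278*1/(111*(52 + 9*(-1)²)) = -4278*1/(111*(52 + 9*1)) = -4278*1/(111*(52 + 9)) = -4278/(61*111) = -4278/6771 = -4278*1/6771 = -1426/2257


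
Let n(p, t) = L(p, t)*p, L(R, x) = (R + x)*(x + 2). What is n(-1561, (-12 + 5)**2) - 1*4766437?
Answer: 115605395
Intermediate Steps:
L(R, x) = (2 + x)*(R + x) (L(R, x) = (R + x)*(2 + x) = (2 + x)*(R + x))
n(p, t) = p*(t**2 + 2*p + 2*t + p*t) (n(p, t) = (t**2 + 2*p + 2*t + p*t)*p = p*(t**2 + 2*p + 2*t + p*t))
n(-1561, (-12 + 5)**2) - 1*4766437 = -1561*(((-12 + 5)**2)**2 + 2*(-1561) + 2*(-12 + 5)**2 - 1561*(-12 + 5)**2) - 1*4766437 = -1561*(((-7)**2)**2 - 3122 + 2*(-7)**2 - 1561*(-7)**2) - 4766437 = -1561*(49**2 - 3122 + 2*49 - 1561*49) - 4766437 = -1561*(2401 - 3122 + 98 - 76489) - 4766437 = -1561*(-77112) - 4766437 = 120371832 - 4766437 = 115605395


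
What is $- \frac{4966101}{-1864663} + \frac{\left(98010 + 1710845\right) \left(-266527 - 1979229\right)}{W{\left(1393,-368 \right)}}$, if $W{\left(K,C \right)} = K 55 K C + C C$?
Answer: $\frac{1942440753573845219}{18308451145625692} \approx 106.1$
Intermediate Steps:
$W{\left(K,C \right)} = C^{2} + 55 C K^{2}$ ($W{\left(K,C \right)} = 55 K K C + C^{2} = 55 K^{2} C + C^{2} = 55 C K^{2} + C^{2} = C^{2} + 55 C K^{2}$)
$- \frac{4966101}{-1864663} + \frac{\left(98010 + 1710845\right) \left(-266527 - 1979229\right)}{W{\left(1393,-368 \right)}} = - \frac{4966101}{-1864663} + \frac{\left(98010 + 1710845\right) \left(-266527 - 1979229\right)}{\left(-368\right) \left(-368 + 55 \cdot 1393^{2}\right)} = \left(-4966101\right) \left(- \frac{1}{1864663}\right) + \frac{1808855 \left(-2245756\right)}{\left(-368\right) \left(-368 + 55 \cdot 1940449\right)} = \frac{4966101}{1864663} - \frac{4062246969380}{\left(-368\right) \left(-368 + 106724695\right)} = \frac{4966101}{1864663} - \frac{4062246969380}{\left(-368\right) 106724327} = \frac{4966101}{1864663} - \frac{4062246969380}{-39274552336} = \frac{4966101}{1864663} - - \frac{1015561742345}{9818638084} = \frac{4966101}{1864663} + \frac{1015561742345}{9818638084} = \frac{1942440753573845219}{18308451145625692}$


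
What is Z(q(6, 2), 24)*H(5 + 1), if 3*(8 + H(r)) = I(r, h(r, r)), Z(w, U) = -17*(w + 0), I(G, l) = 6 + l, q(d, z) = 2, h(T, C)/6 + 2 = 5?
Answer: 0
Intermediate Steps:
h(T, C) = 18 (h(T, C) = -12 + 6*5 = -12 + 30 = 18)
Z(w, U) = -17*w
H(r) = 0 (H(r) = -8 + (6 + 18)/3 = -8 + (⅓)*24 = -8 + 8 = 0)
Z(q(6, 2), 24)*H(5 + 1) = -17*2*0 = -34*0 = 0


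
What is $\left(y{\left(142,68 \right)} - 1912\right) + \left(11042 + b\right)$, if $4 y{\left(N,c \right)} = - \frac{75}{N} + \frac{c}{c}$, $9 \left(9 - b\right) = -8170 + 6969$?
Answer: $\frac{47401339}{5112} \approx 9272.6$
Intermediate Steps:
$b = \frac{1282}{9}$ ($b = 9 - \frac{-8170 + 6969}{9} = 9 - - \frac{1201}{9} = 9 + \frac{1201}{9} = \frac{1282}{9} \approx 142.44$)
$y{\left(N,c \right)} = \frac{1}{4} - \frac{75}{4 N}$ ($y{\left(N,c \right)} = \frac{- \frac{75}{N} + \frac{c}{c}}{4} = \frac{- \frac{75}{N} + 1}{4} = \frac{1 - \frac{75}{N}}{4} = \frac{1}{4} - \frac{75}{4 N}$)
$\left(y{\left(142,68 \right)} - 1912\right) + \left(11042 + b\right) = \left(\frac{-75 + 142}{4 \cdot 142} - 1912\right) + \left(11042 + \frac{1282}{9}\right) = \left(\frac{1}{4} \cdot \frac{1}{142} \cdot 67 - 1912\right) + \frac{100660}{9} = \left(\frac{67}{568} - 1912\right) + \frac{100660}{9} = - \frac{1085949}{568} + \frac{100660}{9} = \frac{47401339}{5112}$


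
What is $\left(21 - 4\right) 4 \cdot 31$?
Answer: $2108$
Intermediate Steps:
$\left(21 - 4\right) 4 \cdot 31 = 17 \cdot 4 \cdot 31 = 68 \cdot 31 = 2108$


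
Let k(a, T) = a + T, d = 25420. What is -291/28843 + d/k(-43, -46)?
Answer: -733214959/2567027 ≈ -285.63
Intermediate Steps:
k(a, T) = T + a
-291/28843 + d/k(-43, -46) = -291/28843 + 25420/(-46 - 43) = -291*1/28843 + 25420/(-89) = -291/28843 + 25420*(-1/89) = -291/28843 - 25420/89 = -733214959/2567027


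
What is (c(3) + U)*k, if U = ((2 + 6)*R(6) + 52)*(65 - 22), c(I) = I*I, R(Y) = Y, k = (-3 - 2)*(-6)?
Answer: 129270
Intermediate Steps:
k = 30 (k = -5*(-6) = 30)
c(I) = I²
U = 4300 (U = ((2 + 6)*6 + 52)*(65 - 22) = (8*6 + 52)*43 = (48 + 52)*43 = 100*43 = 4300)
(c(3) + U)*k = (3² + 4300)*30 = (9 + 4300)*30 = 4309*30 = 129270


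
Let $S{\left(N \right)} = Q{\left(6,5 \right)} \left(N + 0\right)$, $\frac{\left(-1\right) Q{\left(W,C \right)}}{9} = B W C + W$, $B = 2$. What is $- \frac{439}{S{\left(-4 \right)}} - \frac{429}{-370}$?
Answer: $\frac{428437}{439560} \approx 0.9747$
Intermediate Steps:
$Q{\left(W,C \right)} = - 9 W - 18 C W$ ($Q{\left(W,C \right)} = - 9 \left(2 W C + W\right) = - 9 \left(2 C W + W\right) = - 9 \left(W + 2 C W\right) = - 9 W - 18 C W$)
$S{\left(N \right)} = - 594 N$ ($S{\left(N \right)} = \left(-9\right) 6 \left(1 + 2 \cdot 5\right) \left(N + 0\right) = \left(-9\right) 6 \left(1 + 10\right) N = \left(-9\right) 6 \cdot 11 N = - 594 N$)
$- \frac{439}{S{\left(-4 \right)}} - \frac{429}{-370} = - \frac{439}{\left(-594\right) \left(-4\right)} - \frac{429}{-370} = - \frac{439}{2376} - - \frac{429}{370} = \left(-439\right) \frac{1}{2376} + \frac{429}{370} = - \frac{439}{2376} + \frac{429}{370} = \frac{428437}{439560}$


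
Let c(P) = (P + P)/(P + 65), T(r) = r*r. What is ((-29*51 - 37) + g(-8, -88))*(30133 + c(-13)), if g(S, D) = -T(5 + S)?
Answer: -91904125/2 ≈ -4.5952e+7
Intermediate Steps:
T(r) = r²
g(S, D) = -(5 + S)²
c(P) = 2*P/(65 + P) (c(P) = (2*P)/(65 + P) = 2*P/(65 + P))
((-29*51 - 37) + g(-8, -88))*(30133 + c(-13)) = ((-29*51 - 37) - (5 - 8)²)*(30133 + 2*(-13)/(65 - 13)) = ((-1479 - 37) - 1*(-3)²)*(30133 + 2*(-13)/52) = (-1516 - 1*9)*(30133 + 2*(-13)*(1/52)) = (-1516 - 9)*(30133 - ½) = -1525*60265/2 = -91904125/2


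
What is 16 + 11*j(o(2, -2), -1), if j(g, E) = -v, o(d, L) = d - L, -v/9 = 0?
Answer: 16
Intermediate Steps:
v = 0 (v = -9*0 = 0)
j(g, E) = 0 (j(g, E) = -1*0 = 0)
16 + 11*j(o(2, -2), -1) = 16 + 11*0 = 16 + 0 = 16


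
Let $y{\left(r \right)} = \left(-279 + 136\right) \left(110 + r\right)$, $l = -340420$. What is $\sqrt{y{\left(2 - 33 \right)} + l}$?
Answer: $i \sqrt{351717} \approx 593.06 i$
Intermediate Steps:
$y{\left(r \right)} = -15730 - 143 r$ ($y{\left(r \right)} = - 143 \left(110 + r\right) = -15730 - 143 r$)
$\sqrt{y{\left(2 - 33 \right)} + l} = \sqrt{\left(-15730 - 143 \left(2 - 33\right)\right) - 340420} = \sqrt{\left(-15730 - -4433\right) - 340420} = \sqrt{\left(-15730 + 4433\right) - 340420} = \sqrt{-11297 - 340420} = \sqrt{-351717} = i \sqrt{351717}$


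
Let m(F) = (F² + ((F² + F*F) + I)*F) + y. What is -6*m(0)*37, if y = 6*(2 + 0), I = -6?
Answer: -2664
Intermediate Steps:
y = 12 (y = 6*2 = 12)
m(F) = 12 + F² + F*(-6 + 2*F²) (m(F) = (F² + ((F² + F*F) - 6)*F) + 12 = (F² + ((F² + F²) - 6)*F) + 12 = (F² + (2*F² - 6)*F) + 12 = (F² + (-6 + 2*F²)*F) + 12 = (F² + F*(-6 + 2*F²)) + 12 = 12 + F² + F*(-6 + 2*F²))
-6*m(0)*37 = -6*(12 + 0² - 6*0 + 2*0³)*37 = -6*(12 + 0 + 0 + 2*0)*37 = -6*(12 + 0 + 0 + 0)*37 = -6*12*37 = -72*37 = -2664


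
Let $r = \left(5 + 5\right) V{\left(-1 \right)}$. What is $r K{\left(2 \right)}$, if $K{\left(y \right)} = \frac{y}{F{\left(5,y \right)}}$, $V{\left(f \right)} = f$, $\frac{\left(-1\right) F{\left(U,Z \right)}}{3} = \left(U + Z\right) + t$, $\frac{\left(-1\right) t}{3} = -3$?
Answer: $\frac{5}{12} \approx 0.41667$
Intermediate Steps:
$t = 9$ ($t = \left(-3\right) \left(-3\right) = 9$)
$F{\left(U,Z \right)} = -27 - 3 U - 3 Z$ ($F{\left(U,Z \right)} = - 3 \left(\left(U + Z\right) + 9\right) = - 3 \left(9 + U + Z\right) = -27 - 3 U - 3 Z$)
$r = -10$ ($r = \left(5 + 5\right) \left(-1\right) = 10 \left(-1\right) = -10$)
$K{\left(y \right)} = \frac{y}{-42 - 3 y}$ ($K{\left(y \right)} = \frac{y}{-27 - 15 - 3 y} = \frac{y}{-42 - 3 y}$)
$r K{\left(2 \right)} = - 10 \left(\left(-1\right) 2 \frac{1}{42 + 3 \cdot 2}\right) = - 10 \left(\left(-1\right) 2 \frac{1}{42 + 6}\right) = - 10 \left(\left(-1\right) 2 \cdot \frac{1}{48}\right) = \left(-10\right) \left(- \frac{1}{24}\right) = \frac{5}{12}$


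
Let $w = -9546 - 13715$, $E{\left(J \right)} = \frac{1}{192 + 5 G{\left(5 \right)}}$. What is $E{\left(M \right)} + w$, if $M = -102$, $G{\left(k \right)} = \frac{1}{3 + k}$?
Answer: $- \frac{35845193}{1541} \approx -23261.0$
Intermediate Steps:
$E{\left(J \right)} = \frac{8}{1541}$ ($E{\left(J \right)} = \frac{1}{192 + \frac{5}{3 + 5}} = \frac{1}{192 + \frac{5}{8}} = \frac{1}{\frac{1541}{8}} = \frac{8}{1541}$)
$w = -23261$
$E{\left(M \right)} + w = \frac{8}{1541} - 23261 = - \frac{35845193}{1541}$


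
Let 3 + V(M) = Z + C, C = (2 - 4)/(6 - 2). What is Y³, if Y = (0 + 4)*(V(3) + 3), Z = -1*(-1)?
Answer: 8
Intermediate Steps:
Z = 1
C = -½ (C = -2/4 = -2*¼ = -½ ≈ -0.50000)
V(M) = -5/2 (V(M) = -3 + (1 - ½) = -3 + ½ = -5/2)
Y = 2 (Y = (0 + 4)*(-5/2 + 3) = 4*(½) = 2)
Y³ = 2³ = 8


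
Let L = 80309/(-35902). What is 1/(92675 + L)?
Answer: 35902/3327137541 ≈ 1.0791e-5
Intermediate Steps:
L = -80309/35902 (L = 80309*(-1/35902) = -80309/35902 ≈ -2.2369)
1/(92675 + L) = 1/(92675 - 80309/35902) = 1/(3327137541/35902) = 35902/3327137541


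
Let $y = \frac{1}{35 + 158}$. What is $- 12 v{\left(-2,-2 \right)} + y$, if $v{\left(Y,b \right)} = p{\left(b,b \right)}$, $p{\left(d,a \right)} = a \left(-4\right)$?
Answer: $- \frac{18527}{193} \approx -95.995$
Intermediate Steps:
$p{\left(d,a \right)} = - 4 a$
$v{\left(Y,b \right)} = - 4 b$
$y = \frac{1}{193} \approx 0.0051813$
$- 12 v{\left(-2,-2 \right)} + y = - 12 \left(\left(-4\right) \left(-2\right)\right) + \frac{1}{193} = \left(-12\right) 8 + \frac{1}{193} = -96 + \frac{1}{193} = - \frac{18527}{193}$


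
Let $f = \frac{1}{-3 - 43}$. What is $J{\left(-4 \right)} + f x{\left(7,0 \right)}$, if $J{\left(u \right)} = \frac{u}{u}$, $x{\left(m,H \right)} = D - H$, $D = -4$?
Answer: $\frac{25}{23} \approx 1.087$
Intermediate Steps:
$x{\left(m,H \right)} = -4 - H$
$f = - \frac{1}{46}$ ($f = \frac{1}{-46} = - \frac{1}{46} \approx -0.021739$)
$J{\left(u \right)} = 1$
$J{\left(-4 \right)} + f x{\left(7,0 \right)} = 1 - \frac{-4 - 0}{46} = 1 - \frac{-4 + 0}{46} = 1 - - \frac{2}{23} = 1 + \frac{2}{23} = \frac{25}{23}$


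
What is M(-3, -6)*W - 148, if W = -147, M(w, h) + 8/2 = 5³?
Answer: -17935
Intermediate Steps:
M(w, h) = 121 (M(w, h) = -4 + 5³ = -4 + 125 = 121)
M(-3, -6)*W - 148 = 121*(-147) - 148 = -17787 - 148 = -17935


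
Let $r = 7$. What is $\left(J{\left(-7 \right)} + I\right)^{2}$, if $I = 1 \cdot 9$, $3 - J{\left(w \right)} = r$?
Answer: $25$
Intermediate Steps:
$J{\left(w \right)} = -4$ ($J{\left(w \right)} = 3 - 7 = -4$)
$I = 9$
$\left(J{\left(-7 \right)} + I\right)^{2} = \left(-4 + 9\right)^{2} = 5^{2} = 25$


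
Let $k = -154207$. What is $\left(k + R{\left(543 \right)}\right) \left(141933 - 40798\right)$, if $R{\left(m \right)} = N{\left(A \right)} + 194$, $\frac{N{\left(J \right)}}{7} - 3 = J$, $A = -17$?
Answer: $-15586015985$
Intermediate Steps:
$N{\left(J \right)} = 21 + 7 J$
$R{\left(m \right)} = 96$ ($R{\left(m \right)} = \left(21 + 7 \left(-17\right)\right) + 194 = \left(21 - 119\right) + 194 = -98 + 194 = 96$)
$\left(k + R{\left(543 \right)}\right) \left(141933 - 40798\right) = \left(-154207 + 96\right) \left(141933 - 40798\right) = \left(-154111\right) 101135 = -15586015985$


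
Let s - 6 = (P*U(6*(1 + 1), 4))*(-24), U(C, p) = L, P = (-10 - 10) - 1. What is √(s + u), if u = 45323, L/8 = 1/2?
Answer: √47345 ≈ 217.59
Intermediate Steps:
L = 4 (L = 8/2 = 8*(½) = 4)
P = -21 (P = -20 - 1 = -21)
U(C, p) = 4
s = 2022 (s = 6 - 21*4*(-24) = 6 - 84*(-24) = 6 + 2016 = 2022)
√(s + u) = √(2022 + 45323) = √47345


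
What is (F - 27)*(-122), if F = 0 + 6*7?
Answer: -1830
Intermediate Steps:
F = 42 (F = 0 + 42 = 42)
(F - 27)*(-122) = (42 - 27)*(-122) = 15*(-122) = -1830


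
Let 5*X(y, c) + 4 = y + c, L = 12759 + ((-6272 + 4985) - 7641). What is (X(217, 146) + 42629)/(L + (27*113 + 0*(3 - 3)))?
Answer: 35584/5735 ≈ 6.2047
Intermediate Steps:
L = 3831 (L = 12759 + (-1287 - 7641) = 12759 - 8928 = 3831)
X(y, c) = -⅘ + c/5 + y/5 (X(y, c) = -⅘ + (y + c)/5 = -⅘ + (c + y)/5 = -⅘ + (c/5 + y/5) = -⅘ + c/5 + y/5)
(X(217, 146) + 42629)/(L + (27*113 + 0*(3 - 3))) = ((-⅘ + (⅕)*146 + (⅕)*217) + 42629)/(3831 + (27*113 + 0*(3 - 3))) = ((-⅘ + 146/5 + 217/5) + 42629)/(3831 + (3051 + 0*0)) = (359/5 + 42629)/(3831 + (3051 + 0)) = 213504/(5*(3831 + 3051)) = (213504/5)/6882 = (213504/5)*(1/6882) = 35584/5735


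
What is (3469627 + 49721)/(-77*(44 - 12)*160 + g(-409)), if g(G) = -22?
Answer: -1759674/197131 ≈ -8.9264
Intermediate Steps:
(3469627 + 49721)/(-77*(44 - 12)*160 + g(-409)) = (3469627 + 49721)/(-77*(44 - 12)*160 - 22) = 3519348/(-77*32*160 - 22) = 3519348/(-2464*160 - 22) = 3519348/(-394240 - 22) = 3519348/(-394262) = 3519348*(-1/394262) = -1759674/197131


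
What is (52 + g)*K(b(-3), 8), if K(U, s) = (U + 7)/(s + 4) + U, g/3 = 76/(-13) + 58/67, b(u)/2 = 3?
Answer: 1371815/5226 ≈ 262.50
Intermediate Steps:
b(u) = 6 (b(u) = 2*3 = 6)
g = -13014/871 (g = 3*(76/(-13) + 58/67) = 3*(76*(-1/13) + 58*(1/67)) = 3*(-76/13 + 58/67) = 3*(-4338/871) = -13014/871 ≈ -14.941)
K(U, s) = U + (7 + U)/(4 + s) (K(U, s) = (7 + U)/(4 + s) + U = U + (7 + U)/(4 + s))
(52 + g)*K(b(-3), 8) = (52 - 13014/871)*((7 + 5*6 + 6*8)/(4 + 8)) = 32278*((7 + 30 + 48)/12)/871 = 32278*((1/12)*85)/871 = (32278/871)*(85/12) = 1371815/5226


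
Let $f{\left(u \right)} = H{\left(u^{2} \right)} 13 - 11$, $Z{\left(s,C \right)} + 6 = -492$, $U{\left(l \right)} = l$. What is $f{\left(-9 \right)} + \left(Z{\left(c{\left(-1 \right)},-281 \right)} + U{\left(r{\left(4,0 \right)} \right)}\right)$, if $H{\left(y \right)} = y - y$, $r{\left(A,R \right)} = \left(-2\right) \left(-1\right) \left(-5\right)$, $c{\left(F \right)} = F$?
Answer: $-519$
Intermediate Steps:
$r{\left(A,R \right)} = -10$ ($r{\left(A,R \right)} = 2 \left(-5\right) = -10$)
$Z{\left(s,C \right)} = -498$ ($Z{\left(s,C \right)} = -6 - 492 = -498$)
$H{\left(y \right)} = 0$
$f{\left(u \right)} = -11$ ($f{\left(u \right)} = 0 \cdot 13 - 11 = 0 - 11 = -11$)
$f{\left(-9 \right)} + \left(Z{\left(c{\left(-1 \right)},-281 \right)} + U{\left(r{\left(4,0 \right)} \right)}\right) = -11 - 508 = -519$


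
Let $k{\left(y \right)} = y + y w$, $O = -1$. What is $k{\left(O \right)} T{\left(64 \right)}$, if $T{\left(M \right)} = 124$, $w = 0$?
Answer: $-124$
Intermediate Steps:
$k{\left(y \right)} = y$ ($k{\left(y \right)} = y + y 0 = y + 0 = y$)
$k{\left(O \right)} T{\left(64 \right)} = \left(-1\right) 124 = -124$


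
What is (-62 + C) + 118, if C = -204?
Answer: -148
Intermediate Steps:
(-62 + C) + 118 = (-62 - 204) + 118 = -266 + 118 = -148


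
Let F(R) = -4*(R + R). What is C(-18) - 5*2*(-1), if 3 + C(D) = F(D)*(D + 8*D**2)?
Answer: 370663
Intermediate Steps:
F(R) = -8*R
C(D) = -3 - 8*D*(D + 8*D**2) (C(D) = -3 + (-8*D)*(D + 8*D**2) = -3 - 8*D*(D + 8*D**2))
C(-18) - 5*2*(-1) = (-3 - 64*(-18)**3 - 8*(-18)**2) - 5*2*(-1) = (-3 - 64*(-5832) - 8*324) - 10*(-1) = (-3 + 373248 - 2592) - 1*(-10) = 370653 + 10 = 370663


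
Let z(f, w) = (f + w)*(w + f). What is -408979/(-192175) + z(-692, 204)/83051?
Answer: 79731438129/15960325925 ≈ 4.9956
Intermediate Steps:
z(f, w) = (f + w)² (z(f, w) = (f + w)*(f + w) = (f + w)²)
-408979/(-192175) + z(-692, 204)/83051 = -408979/(-192175) + (-692 + 204)²/83051 = -408979*(-1/192175) + (-488)²*(1/83051) = 408979/192175 + 238144*(1/83051) = 408979/192175 + 238144/83051 = 79731438129/15960325925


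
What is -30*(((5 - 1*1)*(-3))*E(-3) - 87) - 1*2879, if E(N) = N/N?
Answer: 91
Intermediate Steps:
E(N) = 1
-30*(((5 - 1*1)*(-3))*E(-3) - 87) - 1*2879 = -30*(((5 - 1*1)*(-3))*1 - 87) - 1*2879 = -30*(((5 - 1)*(-3))*1 - 87) - 2879 = -30*((4*(-3))*1 - 87) - 2879 = -30*(-12*1 - 87) - 2879 = -30*(-12 - 87) - 2879 = -30*(-99) - 2879 = 2970 - 2879 = 91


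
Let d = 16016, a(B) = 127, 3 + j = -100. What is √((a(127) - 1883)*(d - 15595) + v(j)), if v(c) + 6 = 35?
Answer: I*√739247 ≈ 859.79*I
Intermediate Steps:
j = -103 (j = -3 - 100 = -103)
v(c) = 29 (v(c) = -6 + 35 = 29)
√((a(127) - 1883)*(d - 15595) + v(j)) = √((127 - 1883)*(16016 - 15595) + 29) = √(-1756*421 + 29) = √(-739276 + 29) = √(-739247) = I*√739247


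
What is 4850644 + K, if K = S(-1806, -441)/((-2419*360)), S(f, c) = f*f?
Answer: 117336987759/24190 ≈ 4.8506e+6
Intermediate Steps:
S(f, c) = f²
K = -90601/24190 (K = (-1806)²/((-2419*360)) = 3261636/(-870840) = 3261636*(-1/870840) = -90601/24190 ≈ -3.7454)
4850644 + K = 4850644 - 90601/24190 = 117336987759/24190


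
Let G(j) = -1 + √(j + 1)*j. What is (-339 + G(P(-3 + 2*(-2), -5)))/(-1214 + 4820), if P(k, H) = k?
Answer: -170/1803 - 7*I*√6/3606 ≈ -0.094287 - 0.004755*I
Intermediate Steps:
G(j) = -1 + j*√(1 + j) (G(j) = -1 + √(1 + j)*j = -1 + j*√(1 + j))
(-339 + G(P(-3 + 2*(-2), -5)))/(-1214 + 4820) = (-339 + (-1 + (-3 + 2*(-2))*√(1 + (-3 + 2*(-2)))))/(-1214 + 4820) = (-339 + (-1 + (-3 - 4)*√(1 + (-3 - 4))))/3606 = (-339 + (-1 - 7*√(1 - 7)))*(1/3606) = (-339 + (-1 - 7*I*√6))*(1/3606) = (-340 - 7*I*√6)*(1/3606) = -170/1803 - 7*I*√6/3606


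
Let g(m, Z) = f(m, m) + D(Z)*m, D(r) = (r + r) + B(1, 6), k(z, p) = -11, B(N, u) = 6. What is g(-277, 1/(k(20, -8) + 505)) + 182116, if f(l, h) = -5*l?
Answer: 44913956/247 ≈ 1.8184e+5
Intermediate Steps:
D(r) = 6 + 2*r (D(r) = (r + r) + 6 = 2*r + 6 = 6 + 2*r)
g(m, Z) = -5*m + m*(6 + 2*Z) (g(m, Z) = -5*m + (6 + 2*Z)*m = -5*m + m*(6 + 2*Z))
g(-277, 1/(k(20, -8) + 505)) + 182116 = -277*(1 + 2/(-11 + 505)) + 182116 = -277*(1 + 2/494) + 182116 = -277*(1 + 2*(1/494)) + 182116 = -277*(1 + 1/247) + 182116 = -277*248/247 + 182116 = -68696/247 + 182116 = 44913956/247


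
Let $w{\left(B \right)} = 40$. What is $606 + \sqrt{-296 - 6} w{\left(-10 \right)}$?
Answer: $606 + 40 i \sqrt{302} \approx 606.0 + 695.13 i$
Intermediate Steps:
$606 + \sqrt{-296 - 6} w{\left(-10 \right)} = 606 + \sqrt{-296 - 6} \cdot 40 = 606 + \sqrt{-302} \cdot 40 = 606 + i \sqrt{302} \cdot 40 = 606 + 40 i \sqrt{302}$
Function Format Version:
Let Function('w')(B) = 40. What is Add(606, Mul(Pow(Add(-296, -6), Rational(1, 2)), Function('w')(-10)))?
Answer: Add(606, Mul(40, I, Pow(302, Rational(1, 2)))) ≈ Add(606.00, Mul(695.13, I))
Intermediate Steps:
Add(606, Mul(Pow(Add(-296, -6), Rational(1, 2)), Function('w')(-10))) = Add(606, Mul(Pow(Add(-296, -6), Rational(1, 2)), 40)) = Add(606, Mul(Pow(-302, Rational(1, 2)), 40)) = Add(606, Mul(Mul(I, Pow(302, Rational(1, 2))), 40)) = Add(606, Mul(40, I, Pow(302, Rational(1, 2))))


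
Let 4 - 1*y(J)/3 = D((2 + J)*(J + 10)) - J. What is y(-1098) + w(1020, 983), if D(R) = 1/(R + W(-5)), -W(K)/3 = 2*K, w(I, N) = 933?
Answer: -2801130825/1192478 ≈ -2349.0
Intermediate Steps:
W(K) = -6*K
D(R) = 1/(30 + R) (D(R) = 1/(R - 6*(-5)) = 1/(R + 30) = 1/(30 + R))
y(J) = 12 - 3/(30 + (2 + J)*(10 + J)) + 3*J (y(J) = 12 - 3*(1/(30 + (2 + J)*(J + 10)) - J) = 12 - 3*(1/(30 + (2 + J)*(10 + J)) - J) = 12 + (-3/(30 + (2 + J)*(10 + J)) + 3*J) = 12 - 3/(30 + (2 + J)*(10 + J)) + 3*J)
y(-1098) + w(1020, 983) = 3*(-1 + (4 - 1098)*(50 + (-1098)² + 12*(-1098)))/(50 + (-1098)² + 12*(-1098)) + 933 = 3*(-1 - 1094*(50 + 1205604 - 13176))/(50 + 1205604 - 13176) + 933 = 3*(-1 - 1094*1192478)/1192478 + 933 = 3*(1/1192478)*(-1 - 1304570932) + 933 = 3*(1/1192478)*(-1304570933) + 933 = -3913712799/1192478 + 933 = -2801130825/1192478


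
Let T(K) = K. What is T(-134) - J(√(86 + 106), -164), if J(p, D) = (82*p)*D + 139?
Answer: -273 + 107584*√3 ≈ 1.8607e+5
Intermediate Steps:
J(p, D) = 139 + 82*D*p (J(p, D) = 82*D*p + 139 = 139 + 82*D*p)
T(-134) - J(√(86 + 106), -164) = -134 - (139 + 82*(-164)*√(86 + 106)) = -134 - (139 + 82*(-164)*√192) = -134 - (139 + 82*(-164)*(8*√3)) = -134 - (139 - 107584*√3) = -134 + (-139 + 107584*√3) = -273 + 107584*√3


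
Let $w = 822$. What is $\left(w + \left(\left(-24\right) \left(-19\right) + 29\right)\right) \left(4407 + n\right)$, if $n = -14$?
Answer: $5741651$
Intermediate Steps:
$\left(w + \left(\left(-24\right) \left(-19\right) + 29\right)\right) \left(4407 + n\right) = \left(822 + \left(\left(-24\right) \left(-19\right) + 29\right)\right) \left(4407 - 14\right) = \left(822 + \left(456 + 29\right)\right) 4393 = \left(822 + 485\right) 4393 = 1307 \cdot 4393 = 5741651$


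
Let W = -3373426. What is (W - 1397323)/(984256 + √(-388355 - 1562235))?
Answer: -2347819163872/484380912063 + 4770749*I*√1950590/968761824126 ≈ -4.8471 + 0.0068778*I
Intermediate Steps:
(W - 1397323)/(984256 + √(-388355 - 1562235)) = (-3373426 - 1397323)/(984256 + √(-388355 - 1562235)) = -4770749/(984256 + √(-1950590)) = -4770749/(984256 + I*√1950590)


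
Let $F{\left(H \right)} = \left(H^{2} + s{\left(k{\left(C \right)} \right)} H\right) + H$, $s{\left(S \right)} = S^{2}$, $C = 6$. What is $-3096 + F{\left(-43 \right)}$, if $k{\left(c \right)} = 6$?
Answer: $-2838$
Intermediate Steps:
$F{\left(H \right)} = H^{2} + 37 H$ ($F{\left(H \right)} = \left(H^{2} + 6^{2} H\right) + H = \left(H^{2} + 36 H\right) + H = H^{2} + 37 H$)
$-3096 + F{\left(-43 \right)} = -3096 - 43 \left(37 - 43\right) = -3096 - -258 = -3096 + 258 = -2838$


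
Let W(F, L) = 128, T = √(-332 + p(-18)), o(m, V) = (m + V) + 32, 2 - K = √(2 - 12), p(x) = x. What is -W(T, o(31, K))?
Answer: -128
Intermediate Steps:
K = 2 - I*√10 (K = 2 - √(2 - 12) = 2 - √(-10) = 2 - I*√10 ≈ 2.0 - 3.1623*I)
o(m, V) = 32 + V + m (o(m, V) = (V + m) + 32 = 32 + V + m)
T = 5*I*√14 (T = √(-332 - 18) = √(-350) = 5*I*√14 ≈ 18.708*I)
-W(T, o(31, K)) = -1*128 = -128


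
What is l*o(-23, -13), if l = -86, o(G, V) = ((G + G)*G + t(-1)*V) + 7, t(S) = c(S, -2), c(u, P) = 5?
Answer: -86000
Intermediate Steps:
t(S) = 5
o(G, V) = 7 + 2*G**2 + 5*V (o(G, V) = ((G + G)*G + 5*V) + 7 = ((2*G)*G + 5*V) + 7 = (2*G**2 + 5*V) + 7 = 7 + 2*G**2 + 5*V)
l*o(-23, -13) = -86*(7 + 2*(-23)**2 + 5*(-13)) = -86*(7 + 2*529 - 65) = -86*(7 + 1058 - 65) = -86*1000 = -86000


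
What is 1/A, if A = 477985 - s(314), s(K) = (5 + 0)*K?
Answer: 1/476415 ≈ 2.0990e-6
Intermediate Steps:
s(K) = 5*K
A = 476415 (A = 477985 - 5*314 = 477985 - 1*1570 = 477985 - 1570 = 476415)
1/A = 1/476415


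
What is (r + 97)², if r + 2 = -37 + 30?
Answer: 7744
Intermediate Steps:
r = -9 (r = -2 + (-37 + 30) = -2 - 7 = -9)
(r + 97)² = (-9 + 97)² = 88² = 7744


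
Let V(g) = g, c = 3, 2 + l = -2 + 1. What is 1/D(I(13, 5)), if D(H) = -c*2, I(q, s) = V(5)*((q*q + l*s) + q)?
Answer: -1/6 ≈ -0.16667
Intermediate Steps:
l = -3 (l = -2 + (-2 + 1) = -2 - 1 = -3)
I(q, s) = -15*s + 5*q + 5*q**2 (I(q, s) = 5*((q*q - 3*s) + q) = 5*((q**2 - 3*s) + q) = 5*(q + q**2 - 3*s) = -15*s + 5*q + 5*q**2)
D(H) = -6 (D(H) = -1*3*2 = -3*2 = -6)
1/D(I(13, 5)) = 1/(-6) = -1/6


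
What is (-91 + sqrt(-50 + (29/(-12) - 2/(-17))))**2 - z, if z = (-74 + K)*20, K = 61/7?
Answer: 13615145/1428 - 91*I*sqrt(544119)/51 ≈ 9534.4 - 1316.2*I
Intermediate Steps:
K = 61/7 (K = 61*(1/7) = 61/7 ≈ 8.7143)
z = -9140/7 (z = (-74 + 61/7)*20 = -457/7*20 = -9140/7 ≈ -1305.7)
(-91 + sqrt(-50 + (29/(-12) - 2/(-17))))**2 - z = (-91 + sqrt(-50 + (29/(-12) - 2/(-17))))**2 - 1*(-9140/7) = (-91 + sqrt(-50 + (29*(-1/12) - 2*(-1/17))))**2 + 9140/7 = (-91 + sqrt(-50 + (-29/12 + 2/17)))**2 + 9140/7 = (-91 + sqrt(-50 - 469/204))**2 + 9140/7 = (-91 + sqrt(-10669/204))**2 + 9140/7 = (-91 + I*sqrt(544119)/102)**2 + 9140/7 = 9140/7 + (-91 + I*sqrt(544119)/102)**2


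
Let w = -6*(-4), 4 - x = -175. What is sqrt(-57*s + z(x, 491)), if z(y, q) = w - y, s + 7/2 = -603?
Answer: sqrt(137662)/2 ≈ 185.51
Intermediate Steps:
s = -1213/2 (s = -7/2 - 603 = -1213/2 ≈ -606.50)
x = 179 (x = 4 - 1*(-175) = 4 + 175 = 179)
w = 24
z(y, q) = 24 - y
sqrt(-57*s + z(x, 491)) = sqrt(-57*(-1213/2) + (24 - 1*179)) = sqrt(69141/2 + (24 - 179)) = sqrt(69141/2 - 155) = sqrt(68831/2) = sqrt(137662)/2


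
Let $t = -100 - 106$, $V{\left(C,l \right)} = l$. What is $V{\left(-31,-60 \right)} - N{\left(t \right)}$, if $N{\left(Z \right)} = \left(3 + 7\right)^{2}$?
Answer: $-160$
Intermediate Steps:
$t = -206$ ($t = -100 - 106 = -206$)
$N{\left(Z \right)} = 100$ ($N{\left(Z \right)} = 10^{2} = 100$)
$V{\left(-31,-60 \right)} - N{\left(t \right)} = -60 - 100 = -160$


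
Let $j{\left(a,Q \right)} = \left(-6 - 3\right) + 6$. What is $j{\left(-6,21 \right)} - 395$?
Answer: $-398$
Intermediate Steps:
$j{\left(a,Q \right)} = -3$ ($j{\left(a,Q \right)} = -9 + 6 = -3$)
$j{\left(-6,21 \right)} - 395 = -3 - 395 = -398$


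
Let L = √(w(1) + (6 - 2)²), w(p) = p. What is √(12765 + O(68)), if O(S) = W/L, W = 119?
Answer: √(12765 + 7*√17) ≈ 113.11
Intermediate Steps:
L = √17 (L = √(1 + (6 - 2)²) = √(1 + 4²) = √(1 + 16) = √17 ≈ 4.1231)
O(S) = 7*√17 (O(S) = 119/(√17) = 119*(√17/17) = 7*√17)
√(12765 + O(68)) = √(12765 + 7*√17)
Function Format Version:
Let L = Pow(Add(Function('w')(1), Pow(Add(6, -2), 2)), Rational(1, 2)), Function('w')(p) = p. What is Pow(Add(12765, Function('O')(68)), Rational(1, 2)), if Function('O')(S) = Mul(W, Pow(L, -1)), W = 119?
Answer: Pow(Add(12765, Mul(7, Pow(17, Rational(1, 2)))), Rational(1, 2)) ≈ 113.11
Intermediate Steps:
L = Pow(17, Rational(1, 2)) (L = Pow(Add(1, Pow(Add(6, -2), 2)), Rational(1, 2)) = Pow(Add(1, Pow(4, 2)), Rational(1, 2)) = Pow(Add(1, 16), Rational(1, 2)) = Pow(17, Rational(1, 2)) ≈ 4.1231)
Function('O')(S) = Mul(7, Pow(17, Rational(1, 2))) (Function('O')(S) = Mul(119, Pow(Pow(17, Rational(1, 2)), -1)) = Mul(119, Mul(Rational(1, 17), Pow(17, Rational(1, 2)))) = Mul(7, Pow(17, Rational(1, 2))))
Pow(Add(12765, Function('O')(68)), Rational(1, 2)) = Pow(Add(12765, Mul(7, Pow(17, Rational(1, 2)))), Rational(1, 2))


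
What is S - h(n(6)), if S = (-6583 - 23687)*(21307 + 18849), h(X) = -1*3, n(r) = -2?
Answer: -1215522117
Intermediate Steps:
h(X) = -3
S = -1215522120 (S = -30270*40156 = -1215522120)
S - h(n(6)) = -1215522120 - 1*(-3) = -1215522120 + 3 = -1215522117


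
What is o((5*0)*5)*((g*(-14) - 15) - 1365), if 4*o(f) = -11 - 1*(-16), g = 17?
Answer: -4045/2 ≈ -2022.5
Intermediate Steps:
o(f) = 5/4 (o(f) = (-11 - 1*(-16))/4 = (-11 + 16)/4 = (¼)*5 = 5/4)
o((5*0)*5)*((g*(-14) - 15) - 1365) = 5*((17*(-14) - 15) - 1365)/4 = 5*((-238 - 15) - 1365)/4 = 5*(-253 - 1365)/4 = (5/4)*(-1618) = -4045/2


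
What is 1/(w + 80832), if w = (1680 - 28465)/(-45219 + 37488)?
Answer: 7731/624938977 ≈ 1.2371e-5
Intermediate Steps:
w = 26785/7731 (w = -26785/(-7731) = -26785*(-1/7731) = 26785/7731 ≈ 3.4646)
1/(w + 80832) = 1/(26785/7731 + 80832) = 1/(624938977/7731) = 7731/624938977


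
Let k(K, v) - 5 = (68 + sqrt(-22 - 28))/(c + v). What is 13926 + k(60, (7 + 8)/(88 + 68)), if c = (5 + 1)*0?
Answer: 73191/5 + 52*I*sqrt(2) ≈ 14638.0 + 73.539*I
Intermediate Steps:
c = 0 (c = 6*0 = 0)
k(K, v) = 5 + (68 + 5*I*sqrt(2))/v (k(K, v) = 5 + (68 + sqrt(-22 - 28))/(0 + v) = 5 + (68 + sqrt(-50))/v = 5 + (68 + 5*I*sqrt(2))/v)
13926 + k(60, (7 + 8)/(88 + 68)) = 13926 + (68 + 5*((7 + 8)/(88 + 68)) + 5*I*sqrt(2))/(((7 + 8)/(88 + 68))) = 13926 + (68 + 5*(15/156) + 5*I*sqrt(2))/((15/156)) = 13926 + (68 + 5*(15*(1/156)) + 5*I*sqrt(2))/((15*(1/156))) = 13926 + (68 + 5*(5/52) + 5*I*sqrt(2))/(5/52) = 13926 + 52*(68 + 25/52 + 5*I*sqrt(2))/5 = 13926 + 52*(3561/52 + 5*I*sqrt(2))/5 = 13926 + (3561/5 + 52*I*sqrt(2)) = 73191/5 + 52*I*sqrt(2)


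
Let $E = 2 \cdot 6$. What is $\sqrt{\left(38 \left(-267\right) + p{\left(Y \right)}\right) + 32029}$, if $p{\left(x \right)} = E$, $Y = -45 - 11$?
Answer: $\sqrt{21895} \approx 147.97$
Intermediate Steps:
$Y = -56$ ($Y = -45 - 11 = -56$)
$E = 12$
$p{\left(x \right)} = 12$
$\sqrt{\left(38 \left(-267\right) + p{\left(Y \right)}\right) + 32029} = \sqrt{\left(38 \left(-267\right) + 12\right) + 32029} = \sqrt{\left(-10146 + 12\right) + 32029} = \sqrt{-10134 + 32029} = \sqrt{21895}$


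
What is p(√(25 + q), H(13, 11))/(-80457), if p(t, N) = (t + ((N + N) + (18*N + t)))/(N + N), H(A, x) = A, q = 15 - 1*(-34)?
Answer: -10/80457 - √74/1045941 ≈ -0.00013251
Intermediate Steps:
q = 49 (q = 15 + 34 = 49)
p(t, N) = (2*t + 20*N)/(2*N) (p(t, N) = (t + (2*N + (t + 18*N)))/((2*N)) = (t + (t + 20*N))*(1/(2*N)) = (2*t + 20*N)*(1/(2*N)) = (2*t + 20*N)/(2*N))
p(√(25 + q), H(13, 11))/(-80457) = (10 + √(25 + 49)/13)/(-80457) = (10 + √74*(1/13))*(-1/80457) = (10 + √74/13)*(-1/80457) = -10/80457 - √74/1045941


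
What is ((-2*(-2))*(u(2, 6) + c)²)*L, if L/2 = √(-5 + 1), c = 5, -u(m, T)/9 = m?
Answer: 2704*I ≈ 2704.0*I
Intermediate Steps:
u(m, T) = -9*m
L = 4*I (L = 2*√(-5 + 1) = 2*√(-4) = 2*(2*I) = 4*I ≈ 4.0*I)
((-2*(-2))*(u(2, 6) + c)²)*L = ((-2*(-2))*(-9*2 + 5)²)*(4*I) = (4*(-18 + 5)²)*(4*I) = (4*(-13)²)*(4*I) = (4*169)*(4*I) = 676*(4*I) = 2704*I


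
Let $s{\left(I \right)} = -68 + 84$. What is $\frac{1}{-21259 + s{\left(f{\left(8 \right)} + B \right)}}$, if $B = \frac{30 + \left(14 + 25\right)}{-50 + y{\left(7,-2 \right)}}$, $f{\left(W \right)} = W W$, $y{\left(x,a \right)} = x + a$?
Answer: $- \frac{1}{21243} \approx -4.7074 \cdot 10^{-5}$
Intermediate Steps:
$y{\left(x,a \right)} = a + x$
$f{\left(W \right)} = W^{2}$
$B = - \frac{23}{15}$ ($B = \frac{30 + \left(14 + 25\right)}{-50 + \left(-2 + 7\right)} = \frac{30 + 39}{-50 + 5} = \frac{69}{-45} = 69 \left(- \frac{1}{45}\right) = - \frac{23}{15} \approx -1.5333$)
$s{\left(I \right)} = 16$
$\frac{1}{-21259 + s{\left(f{\left(8 \right)} + B \right)}} = \frac{1}{-21259 + 16} = \frac{1}{-21243} = - \frac{1}{21243}$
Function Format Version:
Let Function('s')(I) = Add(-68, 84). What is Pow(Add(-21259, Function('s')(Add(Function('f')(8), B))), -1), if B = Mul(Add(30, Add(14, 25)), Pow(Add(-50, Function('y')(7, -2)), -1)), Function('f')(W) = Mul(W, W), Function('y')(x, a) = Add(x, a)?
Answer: Rational(-1, 21243) ≈ -4.7074e-5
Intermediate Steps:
Function('y')(x, a) = Add(a, x)
Function('f')(W) = Pow(W, 2)
B = Rational(-23, 15) (B = Mul(Add(30, Add(14, 25)), Pow(Add(-50, Add(-2, 7)), -1)) = Mul(Add(30, 39), Pow(Add(-50, 5), -1)) = Mul(69, Pow(-45, -1)) = Mul(69, Rational(-1, 45)) = Rational(-23, 15) ≈ -1.5333)
Function('s')(I) = 16
Pow(Add(-21259, Function('s')(Add(Function('f')(8), B))), -1) = Pow(Add(-21259, 16), -1) = Pow(-21243, -1) = Rational(-1, 21243)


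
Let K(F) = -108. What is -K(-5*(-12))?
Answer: 108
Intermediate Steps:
-K(-5*(-12)) = -1*(-108) = 108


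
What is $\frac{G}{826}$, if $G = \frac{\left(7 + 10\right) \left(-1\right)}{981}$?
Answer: $- \frac{17}{810306} \approx -2.098 \cdot 10^{-5}$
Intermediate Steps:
$G = - \frac{17}{981}$ ($G = 17 \left(-1\right) \frac{1}{981} = \left(-17\right) \frac{1}{981} = - \frac{17}{981} \approx -0.017329$)
$\frac{G}{826} = - \frac{17}{981 \cdot 826} = \left(- \frac{17}{981}\right) \frac{1}{826} = - \frac{17}{810306}$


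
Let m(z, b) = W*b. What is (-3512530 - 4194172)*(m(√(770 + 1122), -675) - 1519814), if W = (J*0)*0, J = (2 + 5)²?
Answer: 11712753593428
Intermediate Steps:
J = 49 (J = 7² = 49)
W = 0 (W = (49*0)*0 = 0*0 = 0)
m(z, b) = 0 (m(z, b) = 0*b = 0)
(-3512530 - 4194172)*(m(√(770 + 1122), -675) - 1519814) = (-3512530 - 4194172)*(0 - 1519814) = -7706702*(-1519814) = 11712753593428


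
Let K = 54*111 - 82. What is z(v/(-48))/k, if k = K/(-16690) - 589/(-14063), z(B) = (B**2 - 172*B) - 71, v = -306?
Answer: 8463578252465/2345921472 ≈ 3607.8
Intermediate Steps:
K = 5912 (K = 5994 - 82 = 5912)
z(B) = -71 + B**2 - 172*B
k = -36655023/117355735 (k = 5912/(-16690) - 589/(-14063) = 5912*(-1/16690) - 589*(-1/14063) = -2956/8345 + 589/14063 = -36655023/117355735 ≈ -0.31234)
z(v/(-48))/k = (-71 + (-306/(-48))**2 - (-52632)/(-48))/(-36655023/117355735) = (-71 + (-306*(-1/48))**2 - (-52632)*(-1)/48)*(-117355735/36655023) = (-71 + (51/8)**2 - 172*51/8)*(-117355735/36655023) = (-71 + 2601/64 - 2193/2)*(-117355735/36655023) = -72119/64*(-117355735/36655023) = 8463578252465/2345921472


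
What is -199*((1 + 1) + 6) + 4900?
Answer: 3308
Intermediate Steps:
-199*((1 + 1) + 6) + 4900 = -199*(2 + 6) + 4900 = -199*8 + 4900 = -1592 + 4900 = 3308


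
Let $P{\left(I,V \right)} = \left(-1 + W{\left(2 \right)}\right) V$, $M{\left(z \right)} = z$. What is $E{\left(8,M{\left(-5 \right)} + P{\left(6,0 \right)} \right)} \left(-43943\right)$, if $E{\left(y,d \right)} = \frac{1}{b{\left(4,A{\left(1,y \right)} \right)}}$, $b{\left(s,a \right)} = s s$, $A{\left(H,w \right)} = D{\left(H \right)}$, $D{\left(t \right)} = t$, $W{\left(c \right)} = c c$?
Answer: $- \frac{43943}{16} \approx -2746.4$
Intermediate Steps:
$W{\left(c \right)} = c^{2}$
$A{\left(H,w \right)} = H$
$b{\left(s,a \right)} = s^{2}$
$P{\left(I,V \right)} = 3 V$ ($P{\left(I,V \right)} = \left(-1 + 2^{2}\right) V = \left(-1 + 4\right) V = 3 V$)
$E{\left(y,d \right)} = \frac{1}{16}$ ($E{\left(y,d \right)} = \frac{1}{4^{2}} = \frac{1}{16}$)
$E{\left(8,M{\left(-5 \right)} + P{\left(6,0 \right)} \right)} \left(-43943\right) = \frac{1}{16} \left(-43943\right) = - \frac{43943}{16}$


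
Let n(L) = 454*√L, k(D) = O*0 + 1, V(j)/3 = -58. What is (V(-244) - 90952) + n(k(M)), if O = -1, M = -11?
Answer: -90672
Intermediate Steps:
V(j) = -174 (V(j) = 3*(-58) = -174)
k(D) = 1 (k(D) = -1*0 + 1 = 0 + 1 = 1)
(V(-244) - 90952) + n(k(M)) = (-174 - 90952) + 454*√1 = -91126 + 454*1 = -91126 + 454 = -90672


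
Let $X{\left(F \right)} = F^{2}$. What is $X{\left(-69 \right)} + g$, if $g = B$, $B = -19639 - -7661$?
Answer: $-7217$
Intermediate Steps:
$B = -11978$ ($B = -19639 + 7661 = -11978$)
$g = -11978$
$X{\left(-69 \right)} + g = \left(-69\right)^{2} - 11978 = 4761 - 11978 = -7217$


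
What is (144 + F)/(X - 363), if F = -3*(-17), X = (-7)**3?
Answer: -195/706 ≈ -0.27620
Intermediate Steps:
X = -343
F = 51
(144 + F)/(X - 363) = (144 + 51)/(-343 - 363) = 195/(-706) = 195*(-1/706) = -195/706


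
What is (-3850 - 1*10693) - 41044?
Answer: -55587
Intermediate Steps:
(-3850 - 1*10693) - 41044 = (-3850 - 10693) - 41044 = -14543 - 41044 = -55587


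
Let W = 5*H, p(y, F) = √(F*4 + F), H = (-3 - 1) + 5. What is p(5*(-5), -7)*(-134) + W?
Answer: 5 - 134*I*√35 ≈ 5.0 - 792.75*I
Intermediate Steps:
H = 1 (H = -4 + 5 = 1)
p(y, F) = √5*√F (p(y, F) = √(4*F + F) = √(5*F) = √5*√F)
W = 5 (W = 5*1 = 5)
p(5*(-5), -7)*(-134) + W = (√5*√(-7))*(-134) + 5 = (√5*(I*√7))*(-134) + 5 = (I*√35)*(-134) + 5 = -134*I*√35 + 5 = 5 - 134*I*√35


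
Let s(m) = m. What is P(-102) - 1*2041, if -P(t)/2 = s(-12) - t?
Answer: -2221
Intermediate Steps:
P(t) = 24 + 2*t (P(t) = -2*(-12 - t) = 24 + 2*t)
P(-102) - 1*2041 = (24 + 2*(-102)) - 1*2041 = (24 - 204) - 2041 = -180 - 2041 = -2221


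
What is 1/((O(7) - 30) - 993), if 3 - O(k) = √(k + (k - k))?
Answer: -1020/1040393 + √7/1040393 ≈ -0.00097786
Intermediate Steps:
O(k) = 3 - √k (O(k) = 3 - √(k + (k - k)) = 3 - √(k + 0) = 3 - √k)
1/((O(7) - 30) - 993) = 1/(((3 - √7) - 30) - 993) = 1/((-27 - √7) - 993) = 1/(-1020 - √7)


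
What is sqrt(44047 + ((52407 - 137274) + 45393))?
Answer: sqrt(4573) ≈ 67.624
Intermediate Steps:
sqrt(44047 + ((52407 - 137274) + 45393)) = sqrt(44047 + (-84867 + 45393)) = sqrt(44047 - 39474) = sqrt(4573)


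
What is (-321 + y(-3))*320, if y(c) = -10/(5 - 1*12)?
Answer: -715840/7 ≈ -1.0226e+5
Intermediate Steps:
y(c) = 10/7 (y(c) = -10/(5 - 12) = -10/(-7) = -10*(-1/7) = 10/7)
(-321 + y(-3))*320 = (-321 + 10/7)*320 = -2237/7*320 = -715840/7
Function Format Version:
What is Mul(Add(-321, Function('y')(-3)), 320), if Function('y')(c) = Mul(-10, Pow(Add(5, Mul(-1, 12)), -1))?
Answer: Rational(-715840, 7) ≈ -1.0226e+5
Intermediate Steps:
Function('y')(c) = Rational(10, 7) (Function('y')(c) = Mul(-10, Pow(Add(5, -12), -1)) = Mul(-10, Pow(-7, -1)) = Mul(-10, Rational(-1, 7)) = Rational(10, 7))
Mul(Add(-321, Function('y')(-3)), 320) = Mul(Add(-321, Rational(10, 7)), 320) = Mul(Rational(-2237, 7), 320) = Rational(-715840, 7)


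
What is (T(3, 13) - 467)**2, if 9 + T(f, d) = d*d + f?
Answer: 92416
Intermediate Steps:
T(f, d) = -9 + f + d**2 (T(f, d) = -9 + (d*d + f) = -9 + (d**2 + f) = -9 + (f + d**2) = -9 + f + d**2)
(T(3, 13) - 467)**2 = ((-9 + 3 + 13**2) - 467)**2 = ((-9 + 3 + 169) - 467)**2 = (163 - 467)**2 = (-304)**2 = 92416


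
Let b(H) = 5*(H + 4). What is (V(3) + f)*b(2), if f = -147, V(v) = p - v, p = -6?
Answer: -4680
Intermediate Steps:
V(v) = -6 - v
b(H) = 20 + 5*H (b(H) = 5*(4 + H) = 20 + 5*H)
(V(3) + f)*b(2) = ((-6 - 1*3) - 147)*(20 + 5*2) = ((-6 - 3) - 147)*(20 + 10) = (-9 - 147)*30 = -156*30 = -4680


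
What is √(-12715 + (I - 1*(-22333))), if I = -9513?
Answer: √105 ≈ 10.247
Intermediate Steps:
√(-12715 + (I - 1*(-22333))) = √(-12715 + (-9513 - 1*(-22333))) = √(-12715 + (-9513 + 22333)) = √(-12715 + 12820) = √105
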